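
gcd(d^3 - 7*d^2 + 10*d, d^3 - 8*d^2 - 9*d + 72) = 1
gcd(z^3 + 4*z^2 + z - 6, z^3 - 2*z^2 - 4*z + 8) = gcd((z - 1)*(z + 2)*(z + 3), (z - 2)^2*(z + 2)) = z + 2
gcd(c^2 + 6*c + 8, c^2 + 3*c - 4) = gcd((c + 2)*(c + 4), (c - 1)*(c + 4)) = c + 4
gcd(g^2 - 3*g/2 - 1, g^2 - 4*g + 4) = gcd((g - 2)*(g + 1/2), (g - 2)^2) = g - 2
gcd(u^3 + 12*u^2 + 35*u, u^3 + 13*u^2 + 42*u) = u^2 + 7*u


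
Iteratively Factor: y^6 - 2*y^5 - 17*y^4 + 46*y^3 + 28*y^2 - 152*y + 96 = (y - 1)*(y^5 - y^4 - 18*y^3 + 28*y^2 + 56*y - 96) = (y - 1)*(y + 2)*(y^4 - 3*y^3 - 12*y^2 + 52*y - 48) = (y - 2)*(y - 1)*(y + 2)*(y^3 - y^2 - 14*y + 24) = (y - 2)*(y - 1)*(y + 2)*(y + 4)*(y^2 - 5*y + 6) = (y - 3)*(y - 2)*(y - 1)*(y + 2)*(y + 4)*(y - 2)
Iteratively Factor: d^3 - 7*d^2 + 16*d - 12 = (d - 3)*(d^2 - 4*d + 4) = (d - 3)*(d - 2)*(d - 2)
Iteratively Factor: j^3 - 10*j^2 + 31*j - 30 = (j - 3)*(j^2 - 7*j + 10) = (j - 5)*(j - 3)*(j - 2)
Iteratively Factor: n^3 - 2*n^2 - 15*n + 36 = (n + 4)*(n^2 - 6*n + 9) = (n - 3)*(n + 4)*(n - 3)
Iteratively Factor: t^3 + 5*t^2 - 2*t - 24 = (t - 2)*(t^2 + 7*t + 12) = (t - 2)*(t + 4)*(t + 3)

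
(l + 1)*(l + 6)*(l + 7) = l^3 + 14*l^2 + 55*l + 42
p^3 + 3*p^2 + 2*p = p*(p + 1)*(p + 2)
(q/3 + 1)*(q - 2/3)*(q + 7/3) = q^3/3 + 14*q^2/9 + 31*q/27 - 14/9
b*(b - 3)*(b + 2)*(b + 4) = b^4 + 3*b^3 - 10*b^2 - 24*b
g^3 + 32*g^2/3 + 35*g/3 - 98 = (g - 7/3)*(g + 6)*(g + 7)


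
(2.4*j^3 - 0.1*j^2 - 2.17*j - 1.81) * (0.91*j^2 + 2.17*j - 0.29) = 2.184*j^5 + 5.117*j^4 - 2.8877*j^3 - 6.327*j^2 - 3.2984*j + 0.5249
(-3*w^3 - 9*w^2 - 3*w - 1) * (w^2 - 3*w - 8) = -3*w^5 + 48*w^3 + 80*w^2 + 27*w + 8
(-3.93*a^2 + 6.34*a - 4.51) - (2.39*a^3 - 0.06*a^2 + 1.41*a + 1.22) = -2.39*a^3 - 3.87*a^2 + 4.93*a - 5.73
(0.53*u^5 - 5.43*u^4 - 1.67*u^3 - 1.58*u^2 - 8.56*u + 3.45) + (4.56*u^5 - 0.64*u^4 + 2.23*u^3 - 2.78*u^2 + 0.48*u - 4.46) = 5.09*u^5 - 6.07*u^4 + 0.56*u^3 - 4.36*u^2 - 8.08*u - 1.01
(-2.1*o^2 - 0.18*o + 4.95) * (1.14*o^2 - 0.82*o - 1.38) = -2.394*o^4 + 1.5168*o^3 + 8.6886*o^2 - 3.8106*o - 6.831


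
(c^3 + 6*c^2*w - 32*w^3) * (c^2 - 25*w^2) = c^5 + 6*c^4*w - 25*c^3*w^2 - 182*c^2*w^3 + 800*w^5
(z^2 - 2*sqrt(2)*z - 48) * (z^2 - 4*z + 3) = z^4 - 4*z^3 - 2*sqrt(2)*z^3 - 45*z^2 + 8*sqrt(2)*z^2 - 6*sqrt(2)*z + 192*z - 144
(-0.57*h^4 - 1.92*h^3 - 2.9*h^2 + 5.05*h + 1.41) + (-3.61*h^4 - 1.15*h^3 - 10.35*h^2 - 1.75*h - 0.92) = -4.18*h^4 - 3.07*h^3 - 13.25*h^2 + 3.3*h + 0.49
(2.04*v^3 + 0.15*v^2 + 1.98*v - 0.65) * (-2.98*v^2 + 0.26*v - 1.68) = -6.0792*v^5 + 0.0834*v^4 - 9.2886*v^3 + 2.1998*v^2 - 3.4954*v + 1.092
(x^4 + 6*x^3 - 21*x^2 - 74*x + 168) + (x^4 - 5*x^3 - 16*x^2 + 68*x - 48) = 2*x^4 + x^3 - 37*x^2 - 6*x + 120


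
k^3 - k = k*(k - 1)*(k + 1)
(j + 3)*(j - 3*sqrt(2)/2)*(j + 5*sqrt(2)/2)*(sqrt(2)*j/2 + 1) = sqrt(2)*j^4/2 + 2*j^3 + 3*sqrt(2)*j^3/2 - 11*sqrt(2)*j^2/4 + 6*j^2 - 33*sqrt(2)*j/4 - 15*j/2 - 45/2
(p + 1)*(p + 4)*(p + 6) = p^3 + 11*p^2 + 34*p + 24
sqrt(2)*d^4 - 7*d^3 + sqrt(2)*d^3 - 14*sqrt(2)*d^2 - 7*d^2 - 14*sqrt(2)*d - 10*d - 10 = (d + 1)*(d - 5*sqrt(2))*(d + sqrt(2))*(sqrt(2)*d + 1)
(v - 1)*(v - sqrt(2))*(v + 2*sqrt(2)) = v^3 - v^2 + sqrt(2)*v^2 - 4*v - sqrt(2)*v + 4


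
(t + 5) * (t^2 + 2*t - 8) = t^3 + 7*t^2 + 2*t - 40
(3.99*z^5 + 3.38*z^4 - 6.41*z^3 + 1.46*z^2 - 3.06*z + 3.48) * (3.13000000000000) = 12.4887*z^5 + 10.5794*z^4 - 20.0633*z^3 + 4.5698*z^2 - 9.5778*z + 10.8924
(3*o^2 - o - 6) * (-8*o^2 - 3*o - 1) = -24*o^4 - o^3 + 48*o^2 + 19*o + 6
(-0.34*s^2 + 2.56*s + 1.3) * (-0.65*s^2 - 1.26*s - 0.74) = 0.221*s^4 - 1.2356*s^3 - 3.819*s^2 - 3.5324*s - 0.962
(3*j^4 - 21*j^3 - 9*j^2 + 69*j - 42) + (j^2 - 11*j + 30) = 3*j^4 - 21*j^3 - 8*j^2 + 58*j - 12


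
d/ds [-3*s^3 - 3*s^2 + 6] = 3*s*(-3*s - 2)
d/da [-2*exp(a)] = -2*exp(a)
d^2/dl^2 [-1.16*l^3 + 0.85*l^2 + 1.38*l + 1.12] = 1.7 - 6.96*l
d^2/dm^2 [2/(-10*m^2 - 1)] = 40*(1 - 30*m^2)/(10*m^2 + 1)^3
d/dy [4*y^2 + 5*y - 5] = 8*y + 5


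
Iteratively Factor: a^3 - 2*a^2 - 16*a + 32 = (a - 2)*(a^2 - 16) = (a - 4)*(a - 2)*(a + 4)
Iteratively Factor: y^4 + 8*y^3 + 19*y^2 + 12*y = (y + 1)*(y^3 + 7*y^2 + 12*y) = (y + 1)*(y + 4)*(y^2 + 3*y) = y*(y + 1)*(y + 4)*(y + 3)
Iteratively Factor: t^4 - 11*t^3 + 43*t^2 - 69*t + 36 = (t - 3)*(t^3 - 8*t^2 + 19*t - 12) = (t - 3)^2*(t^2 - 5*t + 4) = (t - 4)*(t - 3)^2*(t - 1)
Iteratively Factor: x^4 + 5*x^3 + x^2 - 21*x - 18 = (x + 3)*(x^3 + 2*x^2 - 5*x - 6) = (x - 2)*(x + 3)*(x^2 + 4*x + 3) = (x - 2)*(x + 3)^2*(x + 1)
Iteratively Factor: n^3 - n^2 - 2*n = (n + 1)*(n^2 - 2*n) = n*(n + 1)*(n - 2)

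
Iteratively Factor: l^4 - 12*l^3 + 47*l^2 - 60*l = (l - 5)*(l^3 - 7*l^2 + 12*l) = (l - 5)*(l - 3)*(l^2 - 4*l) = l*(l - 5)*(l - 3)*(l - 4)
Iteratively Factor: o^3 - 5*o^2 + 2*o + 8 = (o - 4)*(o^2 - o - 2) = (o - 4)*(o - 2)*(o + 1)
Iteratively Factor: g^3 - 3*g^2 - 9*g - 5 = (g + 1)*(g^2 - 4*g - 5) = (g + 1)^2*(g - 5)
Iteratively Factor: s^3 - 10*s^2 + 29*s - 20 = (s - 5)*(s^2 - 5*s + 4) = (s - 5)*(s - 4)*(s - 1)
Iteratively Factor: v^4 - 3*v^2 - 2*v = (v)*(v^3 - 3*v - 2) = v*(v + 1)*(v^2 - v - 2) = v*(v + 1)^2*(v - 2)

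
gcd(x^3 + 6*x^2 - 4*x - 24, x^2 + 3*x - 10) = x - 2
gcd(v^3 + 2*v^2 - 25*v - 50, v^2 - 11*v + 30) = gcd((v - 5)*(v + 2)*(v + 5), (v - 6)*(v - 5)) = v - 5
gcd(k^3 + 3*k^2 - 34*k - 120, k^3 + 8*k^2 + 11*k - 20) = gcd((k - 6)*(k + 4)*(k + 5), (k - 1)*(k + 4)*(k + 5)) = k^2 + 9*k + 20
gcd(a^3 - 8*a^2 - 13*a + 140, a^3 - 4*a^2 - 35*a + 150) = a - 5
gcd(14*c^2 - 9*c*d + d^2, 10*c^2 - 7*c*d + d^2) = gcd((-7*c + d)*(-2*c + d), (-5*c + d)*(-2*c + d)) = 2*c - d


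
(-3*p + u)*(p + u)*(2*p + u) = -6*p^3 - 7*p^2*u + u^3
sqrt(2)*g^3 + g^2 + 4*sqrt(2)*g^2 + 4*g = g*(g + 4)*(sqrt(2)*g + 1)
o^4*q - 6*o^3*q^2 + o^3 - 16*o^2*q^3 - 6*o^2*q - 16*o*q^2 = o*(o - 8*q)*(o + 2*q)*(o*q + 1)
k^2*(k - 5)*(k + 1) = k^4 - 4*k^3 - 5*k^2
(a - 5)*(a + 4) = a^2 - a - 20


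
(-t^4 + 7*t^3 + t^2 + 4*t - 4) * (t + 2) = -t^5 + 5*t^4 + 15*t^3 + 6*t^2 + 4*t - 8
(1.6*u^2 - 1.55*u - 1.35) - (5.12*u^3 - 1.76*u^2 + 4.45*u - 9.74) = -5.12*u^3 + 3.36*u^2 - 6.0*u + 8.39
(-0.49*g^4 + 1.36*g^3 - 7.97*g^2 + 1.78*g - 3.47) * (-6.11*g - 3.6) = 2.9939*g^5 - 6.5456*g^4 + 43.8007*g^3 + 17.8162*g^2 + 14.7937*g + 12.492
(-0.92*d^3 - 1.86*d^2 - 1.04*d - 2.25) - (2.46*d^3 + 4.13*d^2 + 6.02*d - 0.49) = -3.38*d^3 - 5.99*d^2 - 7.06*d - 1.76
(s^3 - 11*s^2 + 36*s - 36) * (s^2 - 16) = s^5 - 11*s^4 + 20*s^3 + 140*s^2 - 576*s + 576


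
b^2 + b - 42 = (b - 6)*(b + 7)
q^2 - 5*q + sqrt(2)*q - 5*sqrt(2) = (q - 5)*(q + sqrt(2))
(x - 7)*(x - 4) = x^2 - 11*x + 28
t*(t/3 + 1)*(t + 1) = t^3/3 + 4*t^2/3 + t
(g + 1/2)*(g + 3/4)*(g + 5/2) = g^3 + 15*g^2/4 + 7*g/2 + 15/16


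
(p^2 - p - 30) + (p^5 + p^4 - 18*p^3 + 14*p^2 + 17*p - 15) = p^5 + p^4 - 18*p^3 + 15*p^2 + 16*p - 45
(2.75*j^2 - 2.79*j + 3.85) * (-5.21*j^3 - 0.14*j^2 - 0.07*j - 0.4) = -14.3275*j^5 + 14.1509*j^4 - 19.8604*j^3 - 1.4437*j^2 + 0.8465*j - 1.54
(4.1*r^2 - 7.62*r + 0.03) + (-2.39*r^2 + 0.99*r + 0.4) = 1.71*r^2 - 6.63*r + 0.43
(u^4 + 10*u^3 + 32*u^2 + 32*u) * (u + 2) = u^5 + 12*u^4 + 52*u^3 + 96*u^2 + 64*u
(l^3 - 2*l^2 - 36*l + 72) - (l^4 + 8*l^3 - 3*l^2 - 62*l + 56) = -l^4 - 7*l^3 + l^2 + 26*l + 16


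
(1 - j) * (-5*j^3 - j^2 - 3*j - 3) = 5*j^4 - 4*j^3 + 2*j^2 - 3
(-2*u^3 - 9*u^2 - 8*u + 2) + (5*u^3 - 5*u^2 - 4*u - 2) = 3*u^3 - 14*u^2 - 12*u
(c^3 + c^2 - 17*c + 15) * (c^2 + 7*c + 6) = c^5 + 8*c^4 - 4*c^3 - 98*c^2 + 3*c + 90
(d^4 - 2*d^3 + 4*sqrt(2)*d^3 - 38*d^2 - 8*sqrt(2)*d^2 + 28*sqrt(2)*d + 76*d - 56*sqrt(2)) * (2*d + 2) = 2*d^5 - 2*d^4 + 8*sqrt(2)*d^4 - 80*d^3 - 8*sqrt(2)*d^3 + 40*sqrt(2)*d^2 + 76*d^2 - 56*sqrt(2)*d + 152*d - 112*sqrt(2)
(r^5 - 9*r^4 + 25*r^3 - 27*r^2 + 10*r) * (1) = r^5 - 9*r^4 + 25*r^3 - 27*r^2 + 10*r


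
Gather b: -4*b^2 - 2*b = -4*b^2 - 2*b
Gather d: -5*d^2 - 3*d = -5*d^2 - 3*d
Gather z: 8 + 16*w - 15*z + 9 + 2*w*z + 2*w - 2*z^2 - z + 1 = 18*w - 2*z^2 + z*(2*w - 16) + 18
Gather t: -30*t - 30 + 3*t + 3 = -27*t - 27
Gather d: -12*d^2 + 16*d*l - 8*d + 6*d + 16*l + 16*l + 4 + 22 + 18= -12*d^2 + d*(16*l - 2) + 32*l + 44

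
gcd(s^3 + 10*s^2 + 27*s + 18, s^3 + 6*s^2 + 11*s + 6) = s^2 + 4*s + 3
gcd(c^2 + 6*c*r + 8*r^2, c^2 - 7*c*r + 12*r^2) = 1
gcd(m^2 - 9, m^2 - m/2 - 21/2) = m + 3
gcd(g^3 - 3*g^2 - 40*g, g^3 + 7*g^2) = g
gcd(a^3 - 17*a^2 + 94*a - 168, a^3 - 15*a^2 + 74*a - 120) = a^2 - 10*a + 24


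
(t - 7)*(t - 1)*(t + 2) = t^3 - 6*t^2 - 9*t + 14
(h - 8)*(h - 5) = h^2 - 13*h + 40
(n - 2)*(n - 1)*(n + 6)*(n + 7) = n^4 + 10*n^3 + 5*n^2 - 100*n + 84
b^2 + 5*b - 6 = (b - 1)*(b + 6)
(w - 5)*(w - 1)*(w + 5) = w^3 - w^2 - 25*w + 25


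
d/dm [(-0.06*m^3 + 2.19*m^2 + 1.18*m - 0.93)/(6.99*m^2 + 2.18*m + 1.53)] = (-0.4194*m^4 - 0.261599999999998*m^3 - 3.7494*m^2 + 19.7028*m + 3.8328)/(48.8601*m^4 + 30.4764*m^3 + 26.1418*m^2 + 6.6708*m + 2.3409)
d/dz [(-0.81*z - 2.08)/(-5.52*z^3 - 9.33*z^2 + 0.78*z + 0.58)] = (-8.9424*z^3 - 42.0021*z^2 - 38.8128*z + 1.1526)/(30.4704*z^6 + 103.0032*z^5 + 78.4377*z^4 - 20.958*z^3 - 10.2144*z^2 + 0.9048*z + 0.3364)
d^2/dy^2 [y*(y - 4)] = 2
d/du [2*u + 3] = 2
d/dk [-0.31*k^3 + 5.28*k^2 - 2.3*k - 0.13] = -0.93*k^2 + 10.56*k - 2.3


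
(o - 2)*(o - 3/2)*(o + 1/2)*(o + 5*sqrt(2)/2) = o^4 - 3*o^3 + 5*sqrt(2)*o^3/2 - 15*sqrt(2)*o^2/2 + 5*o^2/4 + 3*o/2 + 25*sqrt(2)*o/8 + 15*sqrt(2)/4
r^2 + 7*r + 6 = (r + 1)*(r + 6)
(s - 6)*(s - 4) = s^2 - 10*s + 24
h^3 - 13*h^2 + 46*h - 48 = (h - 8)*(h - 3)*(h - 2)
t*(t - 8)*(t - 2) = t^3 - 10*t^2 + 16*t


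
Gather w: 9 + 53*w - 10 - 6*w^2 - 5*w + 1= -6*w^2 + 48*w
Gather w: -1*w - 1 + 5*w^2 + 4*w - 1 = 5*w^2 + 3*w - 2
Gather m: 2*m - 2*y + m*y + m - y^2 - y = m*(y + 3) - y^2 - 3*y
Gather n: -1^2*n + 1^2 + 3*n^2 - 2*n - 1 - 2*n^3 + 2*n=-2*n^3 + 3*n^2 - n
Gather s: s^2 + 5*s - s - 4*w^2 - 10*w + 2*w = s^2 + 4*s - 4*w^2 - 8*w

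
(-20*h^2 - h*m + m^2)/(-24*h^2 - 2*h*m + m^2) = (5*h - m)/(6*h - m)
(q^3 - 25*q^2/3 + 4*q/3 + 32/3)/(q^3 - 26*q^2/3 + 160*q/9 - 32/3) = 3*(q^2 - 7*q - 8)/(3*q^2 - 22*q + 24)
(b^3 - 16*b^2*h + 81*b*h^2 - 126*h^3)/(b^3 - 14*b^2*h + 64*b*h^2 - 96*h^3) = (b^2 - 10*b*h + 21*h^2)/(b^2 - 8*b*h + 16*h^2)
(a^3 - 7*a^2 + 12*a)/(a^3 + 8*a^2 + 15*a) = (a^2 - 7*a + 12)/(a^2 + 8*a + 15)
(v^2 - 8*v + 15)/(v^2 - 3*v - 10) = (v - 3)/(v + 2)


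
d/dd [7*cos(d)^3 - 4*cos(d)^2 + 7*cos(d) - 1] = (-21*cos(d)^2 + 8*cos(d) - 7)*sin(d)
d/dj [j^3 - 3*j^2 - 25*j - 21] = 3*j^2 - 6*j - 25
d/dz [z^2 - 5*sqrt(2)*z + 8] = 2*z - 5*sqrt(2)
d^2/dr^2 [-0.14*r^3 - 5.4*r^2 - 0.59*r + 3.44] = -0.84*r - 10.8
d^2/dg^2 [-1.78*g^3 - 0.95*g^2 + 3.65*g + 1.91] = -10.68*g - 1.9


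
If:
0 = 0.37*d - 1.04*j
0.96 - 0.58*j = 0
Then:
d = 4.65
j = 1.66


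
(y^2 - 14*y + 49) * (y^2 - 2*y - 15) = y^4 - 16*y^3 + 62*y^2 + 112*y - 735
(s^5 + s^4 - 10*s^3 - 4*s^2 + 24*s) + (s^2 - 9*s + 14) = s^5 + s^4 - 10*s^3 - 3*s^2 + 15*s + 14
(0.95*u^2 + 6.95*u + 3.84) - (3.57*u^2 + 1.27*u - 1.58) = -2.62*u^2 + 5.68*u + 5.42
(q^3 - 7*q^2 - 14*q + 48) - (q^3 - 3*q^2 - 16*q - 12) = -4*q^2 + 2*q + 60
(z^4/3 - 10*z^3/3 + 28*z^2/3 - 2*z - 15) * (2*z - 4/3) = 2*z^5/3 - 64*z^4/9 + 208*z^3/9 - 148*z^2/9 - 82*z/3 + 20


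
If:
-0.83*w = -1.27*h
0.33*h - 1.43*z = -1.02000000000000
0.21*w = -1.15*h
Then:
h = 0.00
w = 0.00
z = 0.71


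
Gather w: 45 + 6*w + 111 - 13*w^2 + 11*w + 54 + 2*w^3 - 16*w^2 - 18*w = 2*w^3 - 29*w^2 - w + 210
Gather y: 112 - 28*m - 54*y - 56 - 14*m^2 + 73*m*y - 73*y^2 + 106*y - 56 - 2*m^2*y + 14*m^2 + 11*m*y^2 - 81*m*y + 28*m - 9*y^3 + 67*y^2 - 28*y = -9*y^3 + y^2*(11*m - 6) + y*(-2*m^2 - 8*m + 24)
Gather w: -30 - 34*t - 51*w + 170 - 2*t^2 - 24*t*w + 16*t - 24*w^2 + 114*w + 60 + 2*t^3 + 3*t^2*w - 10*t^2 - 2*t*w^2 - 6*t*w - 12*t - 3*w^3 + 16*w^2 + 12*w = 2*t^3 - 12*t^2 - 30*t - 3*w^3 + w^2*(-2*t - 8) + w*(3*t^2 - 30*t + 75) + 200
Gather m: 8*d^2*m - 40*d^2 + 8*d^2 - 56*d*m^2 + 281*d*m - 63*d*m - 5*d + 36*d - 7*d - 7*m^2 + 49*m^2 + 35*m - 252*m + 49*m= -32*d^2 + 24*d + m^2*(42 - 56*d) + m*(8*d^2 + 218*d - 168)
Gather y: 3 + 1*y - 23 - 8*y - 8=-7*y - 28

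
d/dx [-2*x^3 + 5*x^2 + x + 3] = -6*x^2 + 10*x + 1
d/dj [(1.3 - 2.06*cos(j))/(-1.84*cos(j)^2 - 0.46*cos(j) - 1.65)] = (3.7904*cos(j)^2 - 4.784*cos(j) - 3.997)*sin(j)/(3.3856*cos(j)^4 + 1.6928*cos(j)^3 + 6.2836*cos(j)^2 + 1.518*cos(j) + 2.7225)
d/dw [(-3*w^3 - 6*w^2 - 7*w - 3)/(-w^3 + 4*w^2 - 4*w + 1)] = (-18*w^4 + 10*w^3 + 34*w^2 + 12*w - 19)/(w^6 - 8*w^5 + 24*w^4 - 34*w^3 + 24*w^2 - 8*w + 1)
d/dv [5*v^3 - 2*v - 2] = 15*v^2 - 2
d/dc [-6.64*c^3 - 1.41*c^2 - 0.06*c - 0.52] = -19.92*c^2 - 2.82*c - 0.06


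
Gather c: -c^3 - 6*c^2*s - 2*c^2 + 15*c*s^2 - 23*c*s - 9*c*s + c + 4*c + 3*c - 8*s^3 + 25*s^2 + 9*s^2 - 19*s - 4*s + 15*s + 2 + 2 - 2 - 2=-c^3 + c^2*(-6*s - 2) + c*(15*s^2 - 32*s + 8) - 8*s^3 + 34*s^2 - 8*s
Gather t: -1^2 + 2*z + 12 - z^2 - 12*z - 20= -z^2 - 10*z - 9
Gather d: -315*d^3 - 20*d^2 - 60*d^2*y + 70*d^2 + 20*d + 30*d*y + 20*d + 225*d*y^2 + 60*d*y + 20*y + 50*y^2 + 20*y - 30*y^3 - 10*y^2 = -315*d^3 + d^2*(50 - 60*y) + d*(225*y^2 + 90*y + 40) - 30*y^3 + 40*y^2 + 40*y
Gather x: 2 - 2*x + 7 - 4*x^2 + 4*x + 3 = -4*x^2 + 2*x + 12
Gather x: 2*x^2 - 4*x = 2*x^2 - 4*x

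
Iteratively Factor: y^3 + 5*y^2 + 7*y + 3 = (y + 1)*(y^2 + 4*y + 3) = (y + 1)^2*(y + 3)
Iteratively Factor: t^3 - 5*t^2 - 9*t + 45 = (t - 3)*(t^2 - 2*t - 15) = (t - 3)*(t + 3)*(t - 5)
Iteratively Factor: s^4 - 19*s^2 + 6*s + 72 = (s - 3)*(s^3 + 3*s^2 - 10*s - 24) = (s - 3)^2*(s^2 + 6*s + 8) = (s - 3)^2*(s + 4)*(s + 2)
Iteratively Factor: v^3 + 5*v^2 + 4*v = (v + 1)*(v^2 + 4*v) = (v + 1)*(v + 4)*(v)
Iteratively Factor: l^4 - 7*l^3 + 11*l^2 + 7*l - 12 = (l - 1)*(l^3 - 6*l^2 + 5*l + 12) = (l - 4)*(l - 1)*(l^2 - 2*l - 3) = (l - 4)*(l - 3)*(l - 1)*(l + 1)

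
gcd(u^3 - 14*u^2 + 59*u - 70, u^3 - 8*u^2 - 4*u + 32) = u - 2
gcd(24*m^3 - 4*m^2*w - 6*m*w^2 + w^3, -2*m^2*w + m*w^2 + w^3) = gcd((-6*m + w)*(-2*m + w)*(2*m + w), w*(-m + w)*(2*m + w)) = 2*m + w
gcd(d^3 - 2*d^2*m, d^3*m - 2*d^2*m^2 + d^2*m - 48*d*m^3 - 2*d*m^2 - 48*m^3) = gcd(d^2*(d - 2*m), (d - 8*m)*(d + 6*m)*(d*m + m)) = 1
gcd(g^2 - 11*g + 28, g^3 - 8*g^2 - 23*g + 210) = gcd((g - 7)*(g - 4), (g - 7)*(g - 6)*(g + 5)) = g - 7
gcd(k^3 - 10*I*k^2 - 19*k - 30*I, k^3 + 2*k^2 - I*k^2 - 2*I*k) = 1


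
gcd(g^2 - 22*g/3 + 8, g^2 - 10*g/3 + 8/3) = g - 4/3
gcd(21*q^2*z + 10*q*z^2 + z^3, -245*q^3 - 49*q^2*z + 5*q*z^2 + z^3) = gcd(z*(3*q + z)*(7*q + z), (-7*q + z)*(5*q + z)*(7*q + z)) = 7*q + z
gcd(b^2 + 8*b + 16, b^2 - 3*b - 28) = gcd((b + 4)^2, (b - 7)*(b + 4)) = b + 4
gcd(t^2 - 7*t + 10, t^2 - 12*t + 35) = t - 5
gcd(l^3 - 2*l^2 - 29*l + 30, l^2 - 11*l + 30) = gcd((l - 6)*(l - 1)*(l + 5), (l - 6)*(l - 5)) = l - 6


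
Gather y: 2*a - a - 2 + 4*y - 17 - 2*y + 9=a + 2*y - 10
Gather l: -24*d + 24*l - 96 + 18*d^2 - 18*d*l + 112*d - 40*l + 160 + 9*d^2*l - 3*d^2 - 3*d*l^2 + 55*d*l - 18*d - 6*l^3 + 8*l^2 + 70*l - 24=15*d^2 + 70*d - 6*l^3 + l^2*(8 - 3*d) + l*(9*d^2 + 37*d + 54) + 40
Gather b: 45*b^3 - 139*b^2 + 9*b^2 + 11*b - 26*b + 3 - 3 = 45*b^3 - 130*b^2 - 15*b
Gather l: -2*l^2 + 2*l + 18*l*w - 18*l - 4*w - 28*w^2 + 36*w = -2*l^2 + l*(18*w - 16) - 28*w^2 + 32*w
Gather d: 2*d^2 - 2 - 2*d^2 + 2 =0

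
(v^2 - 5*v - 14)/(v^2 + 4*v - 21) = (v^2 - 5*v - 14)/(v^2 + 4*v - 21)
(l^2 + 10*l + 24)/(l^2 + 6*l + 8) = (l + 6)/(l + 2)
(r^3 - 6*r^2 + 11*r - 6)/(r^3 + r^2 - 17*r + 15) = (r - 2)/(r + 5)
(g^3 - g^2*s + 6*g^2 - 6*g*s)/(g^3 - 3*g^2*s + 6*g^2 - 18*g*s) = (-g + s)/(-g + 3*s)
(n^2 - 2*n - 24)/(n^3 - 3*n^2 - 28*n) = (n - 6)/(n*(n - 7))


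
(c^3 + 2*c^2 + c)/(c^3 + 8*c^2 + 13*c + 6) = c/(c + 6)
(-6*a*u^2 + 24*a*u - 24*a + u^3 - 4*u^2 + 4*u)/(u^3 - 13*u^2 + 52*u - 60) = (-6*a*u + 12*a + u^2 - 2*u)/(u^2 - 11*u + 30)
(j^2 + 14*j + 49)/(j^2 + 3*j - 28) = (j + 7)/(j - 4)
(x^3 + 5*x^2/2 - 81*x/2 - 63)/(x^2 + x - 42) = x + 3/2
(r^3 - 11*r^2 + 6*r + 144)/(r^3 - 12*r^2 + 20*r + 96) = (r + 3)/(r + 2)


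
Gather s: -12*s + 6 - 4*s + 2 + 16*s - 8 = 0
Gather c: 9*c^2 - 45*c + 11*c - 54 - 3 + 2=9*c^2 - 34*c - 55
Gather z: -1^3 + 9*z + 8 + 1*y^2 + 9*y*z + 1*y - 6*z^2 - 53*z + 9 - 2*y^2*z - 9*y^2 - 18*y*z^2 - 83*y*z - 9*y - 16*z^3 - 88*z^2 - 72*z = -8*y^2 - 8*y - 16*z^3 + z^2*(-18*y - 94) + z*(-2*y^2 - 74*y - 116) + 16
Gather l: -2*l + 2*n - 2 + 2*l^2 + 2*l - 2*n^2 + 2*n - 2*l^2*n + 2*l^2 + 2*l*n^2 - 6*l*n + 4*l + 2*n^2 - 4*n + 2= l^2*(4 - 2*n) + l*(2*n^2 - 6*n + 4)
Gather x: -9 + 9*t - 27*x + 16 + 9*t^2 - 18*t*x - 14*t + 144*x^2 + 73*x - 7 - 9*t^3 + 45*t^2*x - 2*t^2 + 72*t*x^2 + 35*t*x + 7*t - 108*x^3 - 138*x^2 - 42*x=-9*t^3 + 7*t^2 + 2*t - 108*x^3 + x^2*(72*t + 6) + x*(45*t^2 + 17*t + 4)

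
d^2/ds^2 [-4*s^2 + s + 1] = -8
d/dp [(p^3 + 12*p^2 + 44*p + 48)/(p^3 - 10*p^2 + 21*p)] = 2*(-11*p^4 - 23*p^3 + 274*p^2 + 480*p - 504)/(p^2*(p^4 - 20*p^3 + 142*p^2 - 420*p + 441))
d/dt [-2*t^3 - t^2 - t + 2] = -6*t^2 - 2*t - 1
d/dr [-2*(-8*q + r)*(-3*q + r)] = 22*q - 4*r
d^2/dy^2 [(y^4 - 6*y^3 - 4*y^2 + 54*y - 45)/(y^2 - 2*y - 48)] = 2*(y^6 - 6*y^5 - 132*y^4 + 502*y^3 + 11385*y^2 - 33426*y - 16740)/(y^6 - 6*y^5 - 132*y^4 + 568*y^3 + 6336*y^2 - 13824*y - 110592)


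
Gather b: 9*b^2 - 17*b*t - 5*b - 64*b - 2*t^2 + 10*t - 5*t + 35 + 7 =9*b^2 + b*(-17*t - 69) - 2*t^2 + 5*t + 42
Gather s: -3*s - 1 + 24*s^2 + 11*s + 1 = 24*s^2 + 8*s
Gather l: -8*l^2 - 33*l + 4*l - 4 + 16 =-8*l^2 - 29*l + 12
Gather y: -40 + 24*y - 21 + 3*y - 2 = 27*y - 63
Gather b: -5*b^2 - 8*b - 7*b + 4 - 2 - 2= -5*b^2 - 15*b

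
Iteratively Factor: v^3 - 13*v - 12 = (v + 1)*(v^2 - v - 12) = (v + 1)*(v + 3)*(v - 4)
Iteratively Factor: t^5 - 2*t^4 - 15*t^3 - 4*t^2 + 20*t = (t + 2)*(t^4 - 4*t^3 - 7*t^2 + 10*t) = t*(t + 2)*(t^3 - 4*t^2 - 7*t + 10) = t*(t + 2)^2*(t^2 - 6*t + 5) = t*(t - 5)*(t + 2)^2*(t - 1)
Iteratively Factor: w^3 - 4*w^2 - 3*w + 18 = (w - 3)*(w^2 - w - 6) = (w - 3)^2*(w + 2)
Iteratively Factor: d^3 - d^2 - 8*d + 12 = (d - 2)*(d^2 + d - 6) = (d - 2)*(d + 3)*(d - 2)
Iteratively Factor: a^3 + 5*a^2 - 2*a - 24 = (a + 4)*(a^2 + a - 6) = (a - 2)*(a + 4)*(a + 3)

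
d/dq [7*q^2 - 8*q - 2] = 14*q - 8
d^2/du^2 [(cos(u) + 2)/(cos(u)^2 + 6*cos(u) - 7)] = (-9*(1 - cos(2*u))^2*cos(u)/4 - (1 - cos(2*u))^2/2 - 151*cos(u)/2 - 81*cos(2*u) - 21*cos(3*u) + cos(5*u)/2 + 177)/((cos(u) - 1)^3*(cos(u) + 7)^3)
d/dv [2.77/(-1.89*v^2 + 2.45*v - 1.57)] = (10.4706*v - 6.7865)/(1.89*v^2 - 2.45*v + 1.57)^2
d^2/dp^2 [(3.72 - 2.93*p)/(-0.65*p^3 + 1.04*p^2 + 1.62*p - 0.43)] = (7.42755*p^5 - 30.74448*p^4 + 52.744276*p^3 - 10.465572*p^2 - 23.50452*p - 18.770628)/(0.274625*p^9 - 1.3182*p^8 + 0.0557699999999999*p^7 + 5.990881*p^6 - 1.883076*p^5 - 9.509604*p^4 + 0.455811*p^3 + 2.808588*p^2 - 0.898614*p + 0.079507)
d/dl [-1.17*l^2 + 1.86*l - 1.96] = 1.86 - 2.34*l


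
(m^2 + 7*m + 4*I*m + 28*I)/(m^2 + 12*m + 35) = (m + 4*I)/(m + 5)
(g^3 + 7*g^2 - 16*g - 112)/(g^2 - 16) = g + 7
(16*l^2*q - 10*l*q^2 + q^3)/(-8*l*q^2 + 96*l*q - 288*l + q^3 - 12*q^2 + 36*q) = q*(-2*l + q)/(q^2 - 12*q + 36)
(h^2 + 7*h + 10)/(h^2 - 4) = (h + 5)/(h - 2)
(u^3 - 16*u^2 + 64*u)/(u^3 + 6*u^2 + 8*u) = (u^2 - 16*u + 64)/(u^2 + 6*u + 8)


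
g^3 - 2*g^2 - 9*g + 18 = (g - 3)*(g - 2)*(g + 3)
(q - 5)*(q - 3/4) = q^2 - 23*q/4 + 15/4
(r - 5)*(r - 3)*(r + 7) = r^3 - r^2 - 41*r + 105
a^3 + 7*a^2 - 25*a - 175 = (a - 5)*(a + 5)*(a + 7)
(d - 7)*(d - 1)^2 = d^3 - 9*d^2 + 15*d - 7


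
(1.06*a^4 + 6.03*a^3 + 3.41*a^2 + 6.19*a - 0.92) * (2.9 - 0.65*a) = -0.689*a^5 - 0.8455*a^4 + 15.2705*a^3 + 5.8655*a^2 + 18.549*a - 2.668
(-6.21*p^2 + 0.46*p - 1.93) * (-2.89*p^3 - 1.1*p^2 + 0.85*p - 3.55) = 17.9469*p^5 + 5.5016*p^4 - 0.2068*p^3 + 24.5595*p^2 - 3.2735*p + 6.8515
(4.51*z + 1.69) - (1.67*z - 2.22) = 2.84*z + 3.91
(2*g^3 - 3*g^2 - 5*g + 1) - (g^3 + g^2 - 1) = g^3 - 4*g^2 - 5*g + 2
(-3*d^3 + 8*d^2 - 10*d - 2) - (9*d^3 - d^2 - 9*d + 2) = -12*d^3 + 9*d^2 - d - 4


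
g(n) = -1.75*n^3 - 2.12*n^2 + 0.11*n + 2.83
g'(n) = -5.25*n^2 - 4.24*n + 0.11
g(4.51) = -200.33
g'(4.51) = -125.80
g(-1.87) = 6.65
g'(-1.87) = -10.32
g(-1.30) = 2.95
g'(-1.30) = -3.25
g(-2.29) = 12.48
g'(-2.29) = -17.71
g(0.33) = 2.57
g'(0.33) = -1.86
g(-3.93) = 75.88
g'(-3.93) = -64.31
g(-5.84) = 278.44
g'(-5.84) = -154.18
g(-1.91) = 7.08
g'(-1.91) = -10.94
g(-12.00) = 2720.23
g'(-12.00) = -705.01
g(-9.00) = 1105.87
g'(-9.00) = -386.98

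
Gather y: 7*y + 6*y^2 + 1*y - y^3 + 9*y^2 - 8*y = -y^3 + 15*y^2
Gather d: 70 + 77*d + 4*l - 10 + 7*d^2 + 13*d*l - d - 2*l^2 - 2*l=7*d^2 + d*(13*l + 76) - 2*l^2 + 2*l + 60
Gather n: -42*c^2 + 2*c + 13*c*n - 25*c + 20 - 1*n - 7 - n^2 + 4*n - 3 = -42*c^2 - 23*c - n^2 + n*(13*c + 3) + 10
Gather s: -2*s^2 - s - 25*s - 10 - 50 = -2*s^2 - 26*s - 60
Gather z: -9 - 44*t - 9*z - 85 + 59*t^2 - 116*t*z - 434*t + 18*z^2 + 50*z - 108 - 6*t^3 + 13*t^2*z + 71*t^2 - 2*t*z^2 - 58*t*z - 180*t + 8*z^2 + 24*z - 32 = -6*t^3 + 130*t^2 - 658*t + z^2*(26 - 2*t) + z*(13*t^2 - 174*t + 65) - 234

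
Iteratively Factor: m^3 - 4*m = (m + 2)*(m^2 - 2*m) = m*(m + 2)*(m - 2)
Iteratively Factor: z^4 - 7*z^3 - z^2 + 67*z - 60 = (z - 5)*(z^3 - 2*z^2 - 11*z + 12) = (z - 5)*(z + 3)*(z^2 - 5*z + 4) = (z - 5)*(z - 1)*(z + 3)*(z - 4)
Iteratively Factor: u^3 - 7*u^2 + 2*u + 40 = (u - 4)*(u^2 - 3*u - 10) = (u - 4)*(u + 2)*(u - 5)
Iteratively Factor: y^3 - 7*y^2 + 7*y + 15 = (y + 1)*(y^2 - 8*y + 15) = (y - 5)*(y + 1)*(y - 3)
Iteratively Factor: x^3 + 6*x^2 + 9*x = (x + 3)*(x^2 + 3*x) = x*(x + 3)*(x + 3)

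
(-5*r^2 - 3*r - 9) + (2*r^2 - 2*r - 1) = -3*r^2 - 5*r - 10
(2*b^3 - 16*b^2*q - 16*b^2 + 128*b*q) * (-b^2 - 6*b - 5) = -2*b^5 + 16*b^4*q + 4*b^4 - 32*b^3*q + 86*b^3 - 688*b^2*q + 80*b^2 - 640*b*q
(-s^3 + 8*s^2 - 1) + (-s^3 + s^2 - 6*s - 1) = -2*s^3 + 9*s^2 - 6*s - 2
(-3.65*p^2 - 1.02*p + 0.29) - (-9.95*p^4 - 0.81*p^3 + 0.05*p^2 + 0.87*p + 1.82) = 9.95*p^4 + 0.81*p^3 - 3.7*p^2 - 1.89*p - 1.53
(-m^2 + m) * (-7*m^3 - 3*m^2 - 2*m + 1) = 7*m^5 - 4*m^4 - m^3 - 3*m^2 + m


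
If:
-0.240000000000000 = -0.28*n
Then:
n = 0.86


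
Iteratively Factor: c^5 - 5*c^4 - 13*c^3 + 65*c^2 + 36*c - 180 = (c + 3)*(c^4 - 8*c^3 + 11*c^2 + 32*c - 60) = (c - 3)*(c + 3)*(c^3 - 5*c^2 - 4*c + 20) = (c - 3)*(c + 2)*(c + 3)*(c^2 - 7*c + 10) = (c - 3)*(c - 2)*(c + 2)*(c + 3)*(c - 5)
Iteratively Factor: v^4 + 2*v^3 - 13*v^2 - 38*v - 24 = (v + 3)*(v^3 - v^2 - 10*v - 8) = (v - 4)*(v + 3)*(v^2 + 3*v + 2) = (v - 4)*(v + 1)*(v + 3)*(v + 2)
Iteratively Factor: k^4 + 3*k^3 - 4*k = (k)*(k^3 + 3*k^2 - 4) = k*(k - 1)*(k^2 + 4*k + 4) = k*(k - 1)*(k + 2)*(k + 2)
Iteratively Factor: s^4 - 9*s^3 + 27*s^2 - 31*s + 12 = (s - 3)*(s^3 - 6*s^2 + 9*s - 4) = (s - 3)*(s - 1)*(s^2 - 5*s + 4) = (s - 4)*(s - 3)*(s - 1)*(s - 1)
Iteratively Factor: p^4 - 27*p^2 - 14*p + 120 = (p - 5)*(p^3 + 5*p^2 - 2*p - 24) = (p - 5)*(p + 3)*(p^2 + 2*p - 8) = (p - 5)*(p - 2)*(p + 3)*(p + 4)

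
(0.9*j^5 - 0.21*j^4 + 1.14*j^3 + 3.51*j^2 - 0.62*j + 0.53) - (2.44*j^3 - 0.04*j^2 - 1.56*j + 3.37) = 0.9*j^5 - 0.21*j^4 - 1.3*j^3 + 3.55*j^2 + 0.94*j - 2.84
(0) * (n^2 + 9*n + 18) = 0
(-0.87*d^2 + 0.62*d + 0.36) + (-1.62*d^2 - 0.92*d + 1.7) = -2.49*d^2 - 0.3*d + 2.06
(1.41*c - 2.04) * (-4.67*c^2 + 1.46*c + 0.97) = -6.5847*c^3 + 11.5854*c^2 - 1.6107*c - 1.9788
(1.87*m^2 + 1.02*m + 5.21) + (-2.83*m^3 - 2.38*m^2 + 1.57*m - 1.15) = -2.83*m^3 - 0.51*m^2 + 2.59*m + 4.06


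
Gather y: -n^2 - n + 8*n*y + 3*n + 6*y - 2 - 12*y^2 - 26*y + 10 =-n^2 + 2*n - 12*y^2 + y*(8*n - 20) + 8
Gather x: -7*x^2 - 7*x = -7*x^2 - 7*x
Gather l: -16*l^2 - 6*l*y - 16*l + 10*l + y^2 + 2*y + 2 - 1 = -16*l^2 + l*(-6*y - 6) + y^2 + 2*y + 1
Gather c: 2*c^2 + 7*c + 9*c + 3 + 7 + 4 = 2*c^2 + 16*c + 14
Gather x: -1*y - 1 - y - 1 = -2*y - 2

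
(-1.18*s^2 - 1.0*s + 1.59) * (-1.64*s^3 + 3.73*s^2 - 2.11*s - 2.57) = 1.9352*s^5 - 2.7614*s^4 - 3.8478*s^3 + 11.0733*s^2 - 0.7849*s - 4.0863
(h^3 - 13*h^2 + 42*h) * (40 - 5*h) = -5*h^4 + 105*h^3 - 730*h^2 + 1680*h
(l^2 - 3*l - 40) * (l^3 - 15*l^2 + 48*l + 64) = l^5 - 18*l^4 + 53*l^3 + 520*l^2 - 2112*l - 2560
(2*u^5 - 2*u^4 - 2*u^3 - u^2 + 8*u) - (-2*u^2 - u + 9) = 2*u^5 - 2*u^4 - 2*u^3 + u^2 + 9*u - 9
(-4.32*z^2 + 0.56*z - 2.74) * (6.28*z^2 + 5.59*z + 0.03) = -27.1296*z^4 - 20.632*z^3 - 14.2064*z^2 - 15.2998*z - 0.0822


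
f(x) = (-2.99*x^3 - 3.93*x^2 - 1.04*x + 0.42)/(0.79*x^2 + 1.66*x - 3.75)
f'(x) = (-1.58*x - 1.66)*(-2.99*x^3 - 3.93*x^2 - 1.04*x + 0.42)/(0.79*x^2 + 1.66*x - 3.75)^2 + (-8.97*x^2 - 7.86*x - 1.04)/(0.79*x^2 + 1.66*x - 3.75)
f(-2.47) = -7.94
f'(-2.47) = 17.87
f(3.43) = -15.13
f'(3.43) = -2.35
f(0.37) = 0.22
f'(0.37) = 1.87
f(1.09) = 9.24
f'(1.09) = 51.40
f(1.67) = -21.38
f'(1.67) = 43.03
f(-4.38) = 43.73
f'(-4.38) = 22.09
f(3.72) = -15.85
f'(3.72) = -2.61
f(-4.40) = 43.30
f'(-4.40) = 21.00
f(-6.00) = 34.69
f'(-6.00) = -0.37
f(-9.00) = 41.31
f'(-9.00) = -3.05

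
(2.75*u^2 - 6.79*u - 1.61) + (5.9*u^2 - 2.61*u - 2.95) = 8.65*u^2 - 9.4*u - 4.56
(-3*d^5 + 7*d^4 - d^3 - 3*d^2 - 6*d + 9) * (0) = 0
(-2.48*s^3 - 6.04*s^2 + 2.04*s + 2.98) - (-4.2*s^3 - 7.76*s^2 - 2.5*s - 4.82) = 1.72*s^3 + 1.72*s^2 + 4.54*s + 7.8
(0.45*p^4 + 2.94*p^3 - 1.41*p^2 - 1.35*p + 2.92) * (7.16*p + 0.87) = 3.222*p^5 + 21.4419*p^4 - 7.5378*p^3 - 10.8927*p^2 + 19.7327*p + 2.5404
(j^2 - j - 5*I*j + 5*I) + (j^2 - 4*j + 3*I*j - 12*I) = 2*j^2 - 5*j - 2*I*j - 7*I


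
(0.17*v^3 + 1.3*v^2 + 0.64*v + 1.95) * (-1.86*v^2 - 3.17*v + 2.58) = -0.3162*v^5 - 2.9569*v^4 - 4.8728*v^3 - 2.3018*v^2 - 4.5303*v + 5.031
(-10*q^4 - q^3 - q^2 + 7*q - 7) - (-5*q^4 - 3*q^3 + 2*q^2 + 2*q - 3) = -5*q^4 + 2*q^3 - 3*q^2 + 5*q - 4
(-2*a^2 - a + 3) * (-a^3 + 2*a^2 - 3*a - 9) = 2*a^5 - 3*a^4 + a^3 + 27*a^2 - 27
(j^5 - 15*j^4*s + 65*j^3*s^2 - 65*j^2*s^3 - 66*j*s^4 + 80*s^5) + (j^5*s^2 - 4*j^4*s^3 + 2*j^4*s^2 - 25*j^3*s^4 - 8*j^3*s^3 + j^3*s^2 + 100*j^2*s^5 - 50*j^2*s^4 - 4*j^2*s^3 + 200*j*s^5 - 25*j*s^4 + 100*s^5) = j^5*s^2 + j^5 - 4*j^4*s^3 + 2*j^4*s^2 - 15*j^4*s - 25*j^3*s^4 - 8*j^3*s^3 + 66*j^3*s^2 + 100*j^2*s^5 - 50*j^2*s^4 - 69*j^2*s^3 + 200*j*s^5 - 91*j*s^4 + 180*s^5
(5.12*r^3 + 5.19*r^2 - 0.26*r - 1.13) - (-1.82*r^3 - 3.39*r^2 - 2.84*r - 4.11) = 6.94*r^3 + 8.58*r^2 + 2.58*r + 2.98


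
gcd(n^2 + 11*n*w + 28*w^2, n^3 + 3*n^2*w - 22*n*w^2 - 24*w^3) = 1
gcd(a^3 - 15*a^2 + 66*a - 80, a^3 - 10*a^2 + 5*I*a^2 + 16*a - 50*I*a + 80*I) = a^2 - 10*a + 16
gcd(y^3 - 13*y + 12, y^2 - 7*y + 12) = y - 3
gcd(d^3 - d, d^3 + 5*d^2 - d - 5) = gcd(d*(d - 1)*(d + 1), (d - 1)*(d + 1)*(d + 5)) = d^2 - 1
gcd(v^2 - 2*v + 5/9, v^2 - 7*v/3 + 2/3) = v - 1/3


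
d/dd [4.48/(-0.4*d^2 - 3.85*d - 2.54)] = (3.584*d + 17.248)/(0.4*d^2 + 3.85*d + 2.54)^2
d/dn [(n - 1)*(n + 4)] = 2*n + 3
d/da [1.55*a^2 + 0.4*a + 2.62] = 3.1*a + 0.4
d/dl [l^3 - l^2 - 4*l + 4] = 3*l^2 - 2*l - 4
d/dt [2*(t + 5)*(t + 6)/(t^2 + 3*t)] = 4*(-4*t^2 - 30*t - 45)/(t^2*(t^2 + 6*t + 9))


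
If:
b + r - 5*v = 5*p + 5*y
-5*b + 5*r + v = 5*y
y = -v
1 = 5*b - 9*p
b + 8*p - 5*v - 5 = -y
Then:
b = 13/14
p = 17/42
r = 23/21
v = -5/36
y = 5/36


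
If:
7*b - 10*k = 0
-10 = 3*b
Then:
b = -10/3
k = -7/3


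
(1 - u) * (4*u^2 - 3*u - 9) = -4*u^3 + 7*u^2 + 6*u - 9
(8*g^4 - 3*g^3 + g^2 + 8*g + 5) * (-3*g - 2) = -24*g^5 - 7*g^4 + 3*g^3 - 26*g^2 - 31*g - 10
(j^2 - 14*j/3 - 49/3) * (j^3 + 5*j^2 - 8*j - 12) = j^5 + j^4/3 - 143*j^3/3 - 169*j^2/3 + 560*j/3 + 196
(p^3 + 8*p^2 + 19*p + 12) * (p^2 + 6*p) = p^5 + 14*p^4 + 67*p^3 + 126*p^2 + 72*p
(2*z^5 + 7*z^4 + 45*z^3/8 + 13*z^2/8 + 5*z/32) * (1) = 2*z^5 + 7*z^4 + 45*z^3/8 + 13*z^2/8 + 5*z/32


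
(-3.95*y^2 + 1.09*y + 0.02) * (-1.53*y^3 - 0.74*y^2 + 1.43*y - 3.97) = 6.0435*y^5 + 1.2553*y^4 - 6.4857*y^3 + 17.2254*y^2 - 4.2987*y - 0.0794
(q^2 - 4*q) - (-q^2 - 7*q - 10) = 2*q^2 + 3*q + 10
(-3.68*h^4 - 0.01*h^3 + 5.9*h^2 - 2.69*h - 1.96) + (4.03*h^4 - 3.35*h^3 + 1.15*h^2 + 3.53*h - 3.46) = 0.35*h^4 - 3.36*h^3 + 7.05*h^2 + 0.84*h - 5.42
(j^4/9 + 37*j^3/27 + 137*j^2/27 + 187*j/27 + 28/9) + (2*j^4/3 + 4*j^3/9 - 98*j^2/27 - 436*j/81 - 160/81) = 7*j^4/9 + 49*j^3/27 + 13*j^2/9 + 125*j/81 + 92/81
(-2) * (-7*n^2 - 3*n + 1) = 14*n^2 + 6*n - 2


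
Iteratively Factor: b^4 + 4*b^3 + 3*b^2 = (b)*(b^3 + 4*b^2 + 3*b) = b*(b + 1)*(b^2 + 3*b) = b*(b + 1)*(b + 3)*(b)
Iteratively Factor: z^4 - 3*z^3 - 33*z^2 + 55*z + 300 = (z + 3)*(z^3 - 6*z^2 - 15*z + 100) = (z - 5)*(z + 3)*(z^2 - z - 20) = (z - 5)*(z + 3)*(z + 4)*(z - 5)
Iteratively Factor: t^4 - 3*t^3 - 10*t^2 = (t)*(t^3 - 3*t^2 - 10*t) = t*(t - 5)*(t^2 + 2*t) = t*(t - 5)*(t + 2)*(t)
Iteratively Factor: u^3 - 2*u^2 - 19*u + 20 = (u - 5)*(u^2 + 3*u - 4) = (u - 5)*(u - 1)*(u + 4)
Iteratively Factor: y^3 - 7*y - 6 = (y + 2)*(y^2 - 2*y - 3) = (y + 1)*(y + 2)*(y - 3)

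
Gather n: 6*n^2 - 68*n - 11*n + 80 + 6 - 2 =6*n^2 - 79*n + 84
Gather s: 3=3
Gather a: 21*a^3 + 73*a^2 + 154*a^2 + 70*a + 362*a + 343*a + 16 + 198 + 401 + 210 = 21*a^3 + 227*a^2 + 775*a + 825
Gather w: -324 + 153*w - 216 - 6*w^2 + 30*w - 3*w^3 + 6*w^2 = -3*w^3 + 183*w - 540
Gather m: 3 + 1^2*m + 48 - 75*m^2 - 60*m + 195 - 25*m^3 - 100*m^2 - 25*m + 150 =-25*m^3 - 175*m^2 - 84*m + 396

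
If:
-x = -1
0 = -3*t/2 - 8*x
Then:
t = -16/3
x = 1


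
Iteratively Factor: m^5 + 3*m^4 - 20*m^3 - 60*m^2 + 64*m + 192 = (m + 4)*(m^4 - m^3 - 16*m^2 + 4*m + 48) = (m - 4)*(m + 4)*(m^3 + 3*m^2 - 4*m - 12) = (m - 4)*(m - 2)*(m + 4)*(m^2 + 5*m + 6) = (m - 4)*(m - 2)*(m + 3)*(m + 4)*(m + 2)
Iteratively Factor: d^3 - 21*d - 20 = (d + 4)*(d^2 - 4*d - 5) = (d + 1)*(d + 4)*(d - 5)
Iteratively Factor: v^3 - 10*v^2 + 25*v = (v)*(v^2 - 10*v + 25) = v*(v - 5)*(v - 5)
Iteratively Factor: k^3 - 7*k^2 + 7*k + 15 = (k + 1)*(k^2 - 8*k + 15) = (k - 5)*(k + 1)*(k - 3)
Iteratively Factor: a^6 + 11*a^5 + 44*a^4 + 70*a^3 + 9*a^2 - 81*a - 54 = (a + 2)*(a^5 + 9*a^4 + 26*a^3 + 18*a^2 - 27*a - 27) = (a + 2)*(a + 3)*(a^4 + 6*a^3 + 8*a^2 - 6*a - 9) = (a + 2)*(a + 3)^2*(a^3 + 3*a^2 - a - 3) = (a - 1)*(a + 2)*(a + 3)^2*(a^2 + 4*a + 3) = (a - 1)*(a + 1)*(a + 2)*(a + 3)^2*(a + 3)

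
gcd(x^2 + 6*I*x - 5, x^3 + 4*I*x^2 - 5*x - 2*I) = x + I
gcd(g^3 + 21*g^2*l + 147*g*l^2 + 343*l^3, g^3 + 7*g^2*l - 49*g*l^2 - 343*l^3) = g^2 + 14*g*l + 49*l^2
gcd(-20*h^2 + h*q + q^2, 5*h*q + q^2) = 5*h + q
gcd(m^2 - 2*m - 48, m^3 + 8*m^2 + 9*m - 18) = m + 6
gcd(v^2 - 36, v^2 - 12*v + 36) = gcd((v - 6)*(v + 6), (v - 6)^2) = v - 6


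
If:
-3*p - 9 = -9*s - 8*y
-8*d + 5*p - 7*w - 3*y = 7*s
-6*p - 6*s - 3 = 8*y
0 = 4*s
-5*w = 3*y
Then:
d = -71/96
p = -4/3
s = 0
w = -3/8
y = 5/8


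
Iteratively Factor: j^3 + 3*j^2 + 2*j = (j)*(j^2 + 3*j + 2) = j*(j + 2)*(j + 1)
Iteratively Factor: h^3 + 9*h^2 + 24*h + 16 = (h + 1)*(h^2 + 8*h + 16) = (h + 1)*(h + 4)*(h + 4)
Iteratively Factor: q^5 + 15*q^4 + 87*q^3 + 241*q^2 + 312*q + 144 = (q + 1)*(q^4 + 14*q^3 + 73*q^2 + 168*q + 144) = (q + 1)*(q + 3)*(q^3 + 11*q^2 + 40*q + 48) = (q + 1)*(q + 3)*(q + 4)*(q^2 + 7*q + 12) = (q + 1)*(q + 3)*(q + 4)^2*(q + 3)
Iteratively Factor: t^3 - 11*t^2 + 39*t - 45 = (t - 3)*(t^2 - 8*t + 15) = (t - 5)*(t - 3)*(t - 3)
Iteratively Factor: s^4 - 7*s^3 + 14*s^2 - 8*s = (s)*(s^3 - 7*s^2 + 14*s - 8) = s*(s - 4)*(s^2 - 3*s + 2) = s*(s - 4)*(s - 1)*(s - 2)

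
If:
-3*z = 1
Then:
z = -1/3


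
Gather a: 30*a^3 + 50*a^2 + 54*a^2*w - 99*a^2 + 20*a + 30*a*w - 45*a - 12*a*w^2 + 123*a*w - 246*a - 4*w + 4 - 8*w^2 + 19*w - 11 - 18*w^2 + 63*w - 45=30*a^3 + a^2*(54*w - 49) + a*(-12*w^2 + 153*w - 271) - 26*w^2 + 78*w - 52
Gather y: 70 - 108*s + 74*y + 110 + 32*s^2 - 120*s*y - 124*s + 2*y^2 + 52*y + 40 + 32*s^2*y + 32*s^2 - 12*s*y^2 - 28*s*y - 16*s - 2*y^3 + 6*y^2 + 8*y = 64*s^2 - 248*s - 2*y^3 + y^2*(8 - 12*s) + y*(32*s^2 - 148*s + 134) + 220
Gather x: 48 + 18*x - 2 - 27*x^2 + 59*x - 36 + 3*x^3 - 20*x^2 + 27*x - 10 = 3*x^3 - 47*x^2 + 104*x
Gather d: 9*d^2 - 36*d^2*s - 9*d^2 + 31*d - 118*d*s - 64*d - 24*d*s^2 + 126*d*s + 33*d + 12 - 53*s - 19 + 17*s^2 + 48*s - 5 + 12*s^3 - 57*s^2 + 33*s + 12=-36*d^2*s + d*(-24*s^2 + 8*s) + 12*s^3 - 40*s^2 + 28*s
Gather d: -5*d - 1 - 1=-5*d - 2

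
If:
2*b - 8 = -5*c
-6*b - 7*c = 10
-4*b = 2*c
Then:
No Solution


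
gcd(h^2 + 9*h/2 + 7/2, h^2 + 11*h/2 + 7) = h + 7/2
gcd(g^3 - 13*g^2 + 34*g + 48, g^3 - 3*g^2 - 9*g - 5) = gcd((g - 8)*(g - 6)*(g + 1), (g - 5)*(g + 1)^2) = g + 1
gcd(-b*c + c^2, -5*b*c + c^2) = c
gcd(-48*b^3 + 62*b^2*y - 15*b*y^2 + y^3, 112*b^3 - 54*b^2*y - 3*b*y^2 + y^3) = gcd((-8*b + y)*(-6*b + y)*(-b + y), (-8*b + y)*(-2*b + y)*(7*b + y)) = -8*b + y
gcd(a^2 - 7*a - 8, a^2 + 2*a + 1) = a + 1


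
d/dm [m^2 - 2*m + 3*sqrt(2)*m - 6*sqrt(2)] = 2*m - 2 + 3*sqrt(2)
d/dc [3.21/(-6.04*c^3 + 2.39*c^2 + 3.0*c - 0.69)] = (58.1652*c^2 - 15.3438*c - 9.63)/(6.04*c^3 - 2.39*c^2 - 3.0*c + 0.69)^2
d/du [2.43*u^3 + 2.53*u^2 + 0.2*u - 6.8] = 7.29*u^2 + 5.06*u + 0.2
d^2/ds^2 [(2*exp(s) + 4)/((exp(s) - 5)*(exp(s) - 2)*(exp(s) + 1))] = 8*(exp(6*s) - 27*exp(4*s) + 47*exp(3*s) + 18*exp(2*s) + 117*exp(s) + 10)*exp(s)/(exp(9*s) - 18*exp(8*s) + 117*exp(7*s) - 294*exp(6*s) - 9*exp(5*s) + 1098*exp(4*s) - 753*exp(3*s) - 1530*exp(2*s) + 900*exp(s) + 1000)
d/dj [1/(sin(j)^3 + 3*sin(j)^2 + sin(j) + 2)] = (-6*sin(j) + 3*cos(j)^2 - 4)*cos(j)/(sin(j)^3 + 3*sin(j)^2 + sin(j) + 2)^2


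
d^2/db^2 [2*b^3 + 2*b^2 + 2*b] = 12*b + 4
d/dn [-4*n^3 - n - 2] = -12*n^2 - 1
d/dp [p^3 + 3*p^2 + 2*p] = 3*p^2 + 6*p + 2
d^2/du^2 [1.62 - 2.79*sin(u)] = 2.79*sin(u)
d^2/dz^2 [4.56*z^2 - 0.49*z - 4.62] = 9.12000000000000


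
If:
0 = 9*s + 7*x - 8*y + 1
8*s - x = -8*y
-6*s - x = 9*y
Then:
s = -17/433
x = -24/433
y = 14/433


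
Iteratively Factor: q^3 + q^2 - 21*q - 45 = (q + 3)*(q^2 - 2*q - 15) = (q - 5)*(q + 3)*(q + 3)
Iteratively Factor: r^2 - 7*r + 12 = (r - 3)*(r - 4)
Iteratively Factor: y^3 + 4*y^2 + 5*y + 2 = (y + 2)*(y^2 + 2*y + 1) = (y + 1)*(y + 2)*(y + 1)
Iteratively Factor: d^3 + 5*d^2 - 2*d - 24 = (d - 2)*(d^2 + 7*d + 12) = (d - 2)*(d + 4)*(d + 3)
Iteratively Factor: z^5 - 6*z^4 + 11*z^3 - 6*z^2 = (z - 3)*(z^4 - 3*z^3 + 2*z^2) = z*(z - 3)*(z^3 - 3*z^2 + 2*z) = z*(z - 3)*(z - 2)*(z^2 - z) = z^2*(z - 3)*(z - 2)*(z - 1)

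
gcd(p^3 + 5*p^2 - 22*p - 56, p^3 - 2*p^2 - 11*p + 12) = p - 4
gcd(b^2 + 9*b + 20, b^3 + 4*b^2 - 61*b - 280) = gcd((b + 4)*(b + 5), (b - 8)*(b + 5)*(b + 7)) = b + 5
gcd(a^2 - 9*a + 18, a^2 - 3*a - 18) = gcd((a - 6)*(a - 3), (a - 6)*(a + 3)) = a - 6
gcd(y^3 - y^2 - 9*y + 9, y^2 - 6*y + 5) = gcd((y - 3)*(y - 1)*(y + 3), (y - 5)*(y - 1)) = y - 1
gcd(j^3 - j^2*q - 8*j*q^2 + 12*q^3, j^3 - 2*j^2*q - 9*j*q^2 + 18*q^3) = -j^2 - j*q + 6*q^2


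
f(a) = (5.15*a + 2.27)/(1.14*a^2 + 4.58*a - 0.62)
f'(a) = (-2.28*a - 4.58)*(5.15*a + 2.27)/(1.14*a^2 + 4.58*a - 0.62)^2 + 5.15/(1.14*a^2 + 4.58*a - 0.62)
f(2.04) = 0.95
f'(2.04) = -0.27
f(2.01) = 0.96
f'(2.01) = -0.27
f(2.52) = 0.84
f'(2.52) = -0.19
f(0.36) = 3.51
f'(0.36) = -11.71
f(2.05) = 0.95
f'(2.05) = -0.27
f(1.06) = 1.40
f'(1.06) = -0.84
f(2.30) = 0.89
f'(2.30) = -0.22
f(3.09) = 0.74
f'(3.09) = -0.14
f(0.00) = -3.66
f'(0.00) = -35.35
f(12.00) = 0.29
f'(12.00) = -0.02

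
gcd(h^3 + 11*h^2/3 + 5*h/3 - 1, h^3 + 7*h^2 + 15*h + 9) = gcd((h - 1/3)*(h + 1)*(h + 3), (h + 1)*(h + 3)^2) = h^2 + 4*h + 3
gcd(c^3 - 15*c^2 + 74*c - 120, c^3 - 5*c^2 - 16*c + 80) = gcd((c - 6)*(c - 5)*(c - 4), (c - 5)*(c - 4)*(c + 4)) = c^2 - 9*c + 20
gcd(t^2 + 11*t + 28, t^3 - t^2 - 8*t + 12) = 1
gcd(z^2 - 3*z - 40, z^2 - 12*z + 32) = z - 8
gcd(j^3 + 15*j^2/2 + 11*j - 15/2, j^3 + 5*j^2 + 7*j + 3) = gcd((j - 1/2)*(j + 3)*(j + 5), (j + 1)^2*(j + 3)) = j + 3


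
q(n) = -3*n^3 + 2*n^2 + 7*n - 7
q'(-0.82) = -2.33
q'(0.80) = 4.44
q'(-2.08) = -40.26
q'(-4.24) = -171.76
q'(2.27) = -30.30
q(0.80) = -1.66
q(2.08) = -10.78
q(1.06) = -0.91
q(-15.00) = 10463.00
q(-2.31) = 24.48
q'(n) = -9*n^2 + 4*n + 7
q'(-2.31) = -50.26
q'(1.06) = 1.13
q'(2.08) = -23.62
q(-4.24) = 227.95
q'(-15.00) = -2078.00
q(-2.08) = 14.09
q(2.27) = -15.90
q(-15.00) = 10463.00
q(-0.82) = -9.74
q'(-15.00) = -2078.00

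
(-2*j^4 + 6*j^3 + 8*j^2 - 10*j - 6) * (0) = 0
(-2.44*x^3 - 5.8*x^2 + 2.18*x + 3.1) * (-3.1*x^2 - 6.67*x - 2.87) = 7.564*x^5 + 34.2548*x^4 + 38.9308*x^3 - 7.5046*x^2 - 26.9336*x - 8.897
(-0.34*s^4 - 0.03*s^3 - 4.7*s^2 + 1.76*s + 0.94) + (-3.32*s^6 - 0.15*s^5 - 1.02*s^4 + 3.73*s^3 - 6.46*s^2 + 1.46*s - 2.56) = -3.32*s^6 - 0.15*s^5 - 1.36*s^4 + 3.7*s^3 - 11.16*s^2 + 3.22*s - 1.62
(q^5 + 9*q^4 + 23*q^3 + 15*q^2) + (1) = q^5 + 9*q^4 + 23*q^3 + 15*q^2 + 1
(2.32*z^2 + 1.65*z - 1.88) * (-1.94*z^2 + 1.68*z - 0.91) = -4.5008*z^4 + 0.6966*z^3 + 4.308*z^2 - 4.6599*z + 1.7108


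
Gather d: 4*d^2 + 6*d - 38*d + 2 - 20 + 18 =4*d^2 - 32*d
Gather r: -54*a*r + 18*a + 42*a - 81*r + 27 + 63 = 60*a + r*(-54*a - 81) + 90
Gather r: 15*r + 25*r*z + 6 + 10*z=r*(25*z + 15) + 10*z + 6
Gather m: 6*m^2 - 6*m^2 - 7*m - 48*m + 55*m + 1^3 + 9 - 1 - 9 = 0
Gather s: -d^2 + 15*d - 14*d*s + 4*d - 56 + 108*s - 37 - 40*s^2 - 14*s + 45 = -d^2 + 19*d - 40*s^2 + s*(94 - 14*d) - 48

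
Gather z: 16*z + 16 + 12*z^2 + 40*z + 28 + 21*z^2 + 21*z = 33*z^2 + 77*z + 44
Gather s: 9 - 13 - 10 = -14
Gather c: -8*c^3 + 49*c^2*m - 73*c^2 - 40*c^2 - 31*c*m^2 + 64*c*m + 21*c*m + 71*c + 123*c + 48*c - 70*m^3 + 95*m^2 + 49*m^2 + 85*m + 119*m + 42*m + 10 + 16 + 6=-8*c^3 + c^2*(49*m - 113) + c*(-31*m^2 + 85*m + 242) - 70*m^3 + 144*m^2 + 246*m + 32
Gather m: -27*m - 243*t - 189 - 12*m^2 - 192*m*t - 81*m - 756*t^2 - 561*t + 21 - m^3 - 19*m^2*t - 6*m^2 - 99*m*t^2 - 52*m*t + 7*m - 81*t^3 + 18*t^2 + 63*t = -m^3 + m^2*(-19*t - 18) + m*(-99*t^2 - 244*t - 101) - 81*t^3 - 738*t^2 - 741*t - 168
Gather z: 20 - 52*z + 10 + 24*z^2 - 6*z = 24*z^2 - 58*z + 30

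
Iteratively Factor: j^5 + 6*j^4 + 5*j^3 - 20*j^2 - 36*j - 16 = (j - 2)*(j^4 + 8*j^3 + 21*j^2 + 22*j + 8) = (j - 2)*(j + 1)*(j^3 + 7*j^2 + 14*j + 8) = (j - 2)*(j + 1)*(j + 2)*(j^2 + 5*j + 4) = (j - 2)*(j + 1)^2*(j + 2)*(j + 4)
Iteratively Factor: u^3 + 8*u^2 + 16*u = (u + 4)*(u^2 + 4*u) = u*(u + 4)*(u + 4)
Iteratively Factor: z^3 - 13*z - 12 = (z + 1)*(z^2 - z - 12) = (z - 4)*(z + 1)*(z + 3)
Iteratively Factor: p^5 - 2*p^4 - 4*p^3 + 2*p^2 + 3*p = (p - 3)*(p^4 + p^3 - p^2 - p) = (p - 3)*(p - 1)*(p^3 + 2*p^2 + p) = (p - 3)*(p - 1)*(p + 1)*(p^2 + p) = p*(p - 3)*(p - 1)*(p + 1)*(p + 1)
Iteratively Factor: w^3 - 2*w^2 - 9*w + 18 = (w + 3)*(w^2 - 5*w + 6) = (w - 2)*(w + 3)*(w - 3)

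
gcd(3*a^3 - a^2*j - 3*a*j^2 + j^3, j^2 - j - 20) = 1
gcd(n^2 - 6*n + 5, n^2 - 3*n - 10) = n - 5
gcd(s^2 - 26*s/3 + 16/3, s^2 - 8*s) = s - 8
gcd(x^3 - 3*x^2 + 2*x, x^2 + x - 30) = 1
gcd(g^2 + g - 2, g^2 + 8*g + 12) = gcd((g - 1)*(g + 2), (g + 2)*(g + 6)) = g + 2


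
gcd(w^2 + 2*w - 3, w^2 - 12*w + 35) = 1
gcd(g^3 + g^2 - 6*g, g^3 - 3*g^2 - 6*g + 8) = 1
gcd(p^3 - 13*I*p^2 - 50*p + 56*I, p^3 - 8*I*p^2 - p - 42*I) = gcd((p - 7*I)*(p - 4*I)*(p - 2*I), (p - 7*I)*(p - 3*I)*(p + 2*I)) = p - 7*I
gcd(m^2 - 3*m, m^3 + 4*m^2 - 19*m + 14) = 1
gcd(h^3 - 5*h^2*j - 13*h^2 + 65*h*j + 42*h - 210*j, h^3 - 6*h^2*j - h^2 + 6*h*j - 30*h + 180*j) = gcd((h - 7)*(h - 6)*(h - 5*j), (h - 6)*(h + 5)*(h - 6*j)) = h - 6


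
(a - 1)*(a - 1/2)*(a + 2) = a^3 + a^2/2 - 5*a/2 + 1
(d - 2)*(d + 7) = d^2 + 5*d - 14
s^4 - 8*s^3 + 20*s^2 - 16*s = s*(s - 4)*(s - 2)^2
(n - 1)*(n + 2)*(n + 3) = n^3 + 4*n^2 + n - 6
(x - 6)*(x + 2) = x^2 - 4*x - 12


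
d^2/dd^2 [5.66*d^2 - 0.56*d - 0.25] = 11.3200000000000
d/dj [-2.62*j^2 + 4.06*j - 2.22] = 4.06 - 5.24*j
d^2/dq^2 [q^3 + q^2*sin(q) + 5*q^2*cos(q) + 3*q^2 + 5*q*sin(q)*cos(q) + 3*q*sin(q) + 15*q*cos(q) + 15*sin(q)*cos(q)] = -q^2*sin(q) - 5*q^2*cos(q) - 23*q*sin(q) - 10*q*sin(2*q) - 11*q*cos(q) + 6*q - 28*sin(q) - 30*sin(2*q) + 16*cos(q) + 10*cos(2*q) + 6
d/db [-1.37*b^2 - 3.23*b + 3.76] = -2.74*b - 3.23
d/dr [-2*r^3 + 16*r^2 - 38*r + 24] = -6*r^2 + 32*r - 38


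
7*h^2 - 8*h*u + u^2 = (-7*h + u)*(-h + u)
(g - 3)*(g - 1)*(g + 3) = g^3 - g^2 - 9*g + 9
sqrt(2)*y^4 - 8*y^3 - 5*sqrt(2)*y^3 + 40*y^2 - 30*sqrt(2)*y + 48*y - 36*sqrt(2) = (y - 6)*(y - 3*sqrt(2))*(y - sqrt(2))*(sqrt(2)*y + sqrt(2))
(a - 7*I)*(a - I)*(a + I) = a^3 - 7*I*a^2 + a - 7*I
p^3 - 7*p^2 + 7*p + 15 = (p - 5)*(p - 3)*(p + 1)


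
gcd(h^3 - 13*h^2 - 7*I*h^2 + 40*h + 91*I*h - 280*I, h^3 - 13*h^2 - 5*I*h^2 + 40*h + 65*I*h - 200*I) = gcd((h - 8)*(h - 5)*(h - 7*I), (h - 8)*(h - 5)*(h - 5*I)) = h^2 - 13*h + 40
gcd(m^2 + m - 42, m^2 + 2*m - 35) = m + 7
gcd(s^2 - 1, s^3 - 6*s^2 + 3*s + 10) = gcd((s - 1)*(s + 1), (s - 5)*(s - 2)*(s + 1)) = s + 1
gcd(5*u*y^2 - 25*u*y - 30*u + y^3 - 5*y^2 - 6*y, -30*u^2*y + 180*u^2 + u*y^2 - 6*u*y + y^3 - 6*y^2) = y - 6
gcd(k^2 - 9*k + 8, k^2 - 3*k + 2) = k - 1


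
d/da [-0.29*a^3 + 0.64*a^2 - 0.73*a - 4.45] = -0.87*a^2 + 1.28*a - 0.73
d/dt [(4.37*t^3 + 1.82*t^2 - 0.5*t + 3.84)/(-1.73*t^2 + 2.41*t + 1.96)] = (-7.5601*t^4 + 21.0634*t^3 + 29.2168*t^2 + 20.4208*t - 10.2344)/(2.9929*t^4 - 8.3386*t^3 - 0.9735*t^2 + 9.4472*t + 3.8416)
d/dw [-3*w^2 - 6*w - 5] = -6*w - 6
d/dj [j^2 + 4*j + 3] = 2*j + 4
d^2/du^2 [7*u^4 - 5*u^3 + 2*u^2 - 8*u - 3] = 84*u^2 - 30*u + 4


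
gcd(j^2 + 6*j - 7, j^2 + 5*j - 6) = j - 1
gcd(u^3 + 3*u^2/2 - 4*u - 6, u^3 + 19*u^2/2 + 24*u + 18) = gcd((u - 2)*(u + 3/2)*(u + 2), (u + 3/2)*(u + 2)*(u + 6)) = u^2 + 7*u/2 + 3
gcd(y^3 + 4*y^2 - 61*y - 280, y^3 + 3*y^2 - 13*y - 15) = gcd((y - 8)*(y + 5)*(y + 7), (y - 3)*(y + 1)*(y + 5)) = y + 5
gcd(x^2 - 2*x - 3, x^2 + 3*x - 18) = x - 3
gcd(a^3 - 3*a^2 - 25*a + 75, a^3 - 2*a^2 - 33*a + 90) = a^2 - 8*a + 15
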